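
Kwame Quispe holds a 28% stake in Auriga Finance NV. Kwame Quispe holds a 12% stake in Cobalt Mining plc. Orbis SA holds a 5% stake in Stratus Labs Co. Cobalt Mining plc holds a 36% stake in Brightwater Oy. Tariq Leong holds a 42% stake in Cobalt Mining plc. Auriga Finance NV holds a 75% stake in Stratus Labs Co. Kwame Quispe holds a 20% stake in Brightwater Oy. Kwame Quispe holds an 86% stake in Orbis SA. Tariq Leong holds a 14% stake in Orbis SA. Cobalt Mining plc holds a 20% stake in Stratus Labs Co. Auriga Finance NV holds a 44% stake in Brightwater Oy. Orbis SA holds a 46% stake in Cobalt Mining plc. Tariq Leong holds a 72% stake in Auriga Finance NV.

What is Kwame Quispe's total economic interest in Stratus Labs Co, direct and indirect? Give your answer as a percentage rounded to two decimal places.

35.61%

Kwame reaches Stratus along 4 paths.
Via Auriga: 28% × 75% = 21%.
Via Orbis: 86% × 5% = 4.3%.
Via Cobalt: 12% × 20% = 2.4%.
Via Orbis → Cobalt: 86% × 46% × 20% = 7.912%.
Total: 21% + 4.3% + 2.4% + 7.912% = 35.612%.
Rounded: 35.61%.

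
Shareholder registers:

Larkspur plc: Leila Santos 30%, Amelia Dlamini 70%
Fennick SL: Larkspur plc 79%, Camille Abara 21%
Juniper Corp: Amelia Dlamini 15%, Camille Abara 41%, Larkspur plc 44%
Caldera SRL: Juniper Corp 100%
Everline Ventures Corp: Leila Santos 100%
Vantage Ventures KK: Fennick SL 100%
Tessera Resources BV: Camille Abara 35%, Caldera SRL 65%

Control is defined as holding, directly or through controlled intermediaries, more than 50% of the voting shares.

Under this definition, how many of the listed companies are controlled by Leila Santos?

1

Leila holds 100% of Everline, so Leila controls Everline.
No other company's threshold is met.
Leila controls 1 company.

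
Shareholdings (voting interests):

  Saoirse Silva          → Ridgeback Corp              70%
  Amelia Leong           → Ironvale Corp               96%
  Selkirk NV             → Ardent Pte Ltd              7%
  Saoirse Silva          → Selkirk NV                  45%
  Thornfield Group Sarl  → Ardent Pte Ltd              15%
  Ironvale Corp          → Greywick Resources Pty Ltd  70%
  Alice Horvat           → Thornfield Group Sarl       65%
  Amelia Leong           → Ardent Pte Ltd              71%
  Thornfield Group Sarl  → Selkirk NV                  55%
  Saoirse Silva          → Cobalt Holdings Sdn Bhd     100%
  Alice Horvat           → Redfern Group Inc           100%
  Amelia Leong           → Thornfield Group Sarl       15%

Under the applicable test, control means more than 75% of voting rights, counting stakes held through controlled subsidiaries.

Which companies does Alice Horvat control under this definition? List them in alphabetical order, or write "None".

Alice holds 100% of Redfern, so Alice controls Redfern.
No other company's threshold is met.

Redfern Group Inc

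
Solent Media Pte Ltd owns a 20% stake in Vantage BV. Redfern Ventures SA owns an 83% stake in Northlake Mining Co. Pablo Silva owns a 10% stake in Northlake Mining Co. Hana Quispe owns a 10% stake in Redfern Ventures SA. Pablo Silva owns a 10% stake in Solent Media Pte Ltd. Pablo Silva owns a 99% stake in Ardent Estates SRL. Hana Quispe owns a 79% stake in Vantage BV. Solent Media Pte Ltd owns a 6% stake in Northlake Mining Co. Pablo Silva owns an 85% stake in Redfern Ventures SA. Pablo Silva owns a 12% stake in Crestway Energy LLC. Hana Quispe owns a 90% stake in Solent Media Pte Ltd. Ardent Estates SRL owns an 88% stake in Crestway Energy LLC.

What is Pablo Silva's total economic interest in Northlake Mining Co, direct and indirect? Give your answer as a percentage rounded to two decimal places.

Pablo reaches Northlake along 3 paths.
Via Solent: 10% × 6% = 0.6%.
Via Redfern: 85% × 83% = 70.55%.
Direct stake: 10% = 10%.
Total: 0.6% + 70.55% + 10% = 81.15%.

81.15%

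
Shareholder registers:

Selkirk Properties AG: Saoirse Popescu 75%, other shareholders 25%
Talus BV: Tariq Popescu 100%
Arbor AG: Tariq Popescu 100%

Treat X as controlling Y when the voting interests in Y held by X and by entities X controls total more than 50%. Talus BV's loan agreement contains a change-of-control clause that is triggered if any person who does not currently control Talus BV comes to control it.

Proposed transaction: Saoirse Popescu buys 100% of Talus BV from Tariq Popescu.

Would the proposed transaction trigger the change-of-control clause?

Yes

The purchase adds only to Saoirse's holdings (Tariq's stake shrinks), so Saoirse is the only person who could newly come to control Talus.
Saoirse holds 75% of Selkirk, so Saoirse controls Selkirk.
Neither Saoirse nor any entity Saoirse controls holds any voting interest in Talus.
So before the transaction, Saoirse does not control Talus.
After the purchase, Saoirse holds 100% of Talus directly, and Tariq's stake falls to 0%.
Saoirse holds 100% of Talus, so Saoirse controls Talus.
Saoirse did not control Talus before and does after, so the clause is triggered.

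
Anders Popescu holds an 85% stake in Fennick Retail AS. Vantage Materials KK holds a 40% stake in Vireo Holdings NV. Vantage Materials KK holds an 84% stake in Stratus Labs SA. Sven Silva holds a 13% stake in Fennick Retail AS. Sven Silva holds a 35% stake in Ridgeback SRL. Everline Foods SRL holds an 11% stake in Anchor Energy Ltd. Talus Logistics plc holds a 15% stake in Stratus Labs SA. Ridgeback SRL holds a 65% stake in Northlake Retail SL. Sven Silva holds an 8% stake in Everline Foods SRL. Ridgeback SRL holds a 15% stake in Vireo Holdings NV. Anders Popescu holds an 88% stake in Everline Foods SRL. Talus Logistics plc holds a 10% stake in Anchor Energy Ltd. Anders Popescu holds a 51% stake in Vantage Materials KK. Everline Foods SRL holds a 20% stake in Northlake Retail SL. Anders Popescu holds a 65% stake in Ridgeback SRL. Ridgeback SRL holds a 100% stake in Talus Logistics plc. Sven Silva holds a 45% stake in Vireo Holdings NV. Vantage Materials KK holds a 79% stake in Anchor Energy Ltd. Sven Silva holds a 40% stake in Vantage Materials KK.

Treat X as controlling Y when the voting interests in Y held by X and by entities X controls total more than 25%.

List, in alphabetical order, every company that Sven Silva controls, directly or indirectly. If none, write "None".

Anchor Energy Ltd, Northlake Retail SL, Ridgeback SRL, Stratus Labs SA, Talus Logistics plc, Vantage Materials KK, Vireo Holdings NV

Sven holds 35% of Ridgeback, so Sven controls Ridgeback.
Sven holds 40% of Vantage, so Sven controls Vantage.
Vantage and Sven and Ridgeback together hold 40% + 45% + 15% = 100% of Vireo, so Sven controls Vireo.
Ridgeback holds 100% of Talus, so Sven controls Talus.
Ridgeback holds 65% of Northlake, so Sven controls Northlake.
Talus and Vantage together hold 15% + 84% = 99% of Stratus, so Sven controls Stratus.
Talus and Vantage together hold 10% + 79% = 89% of Anchor, so Sven controls Anchor.
No other company's threshold is met.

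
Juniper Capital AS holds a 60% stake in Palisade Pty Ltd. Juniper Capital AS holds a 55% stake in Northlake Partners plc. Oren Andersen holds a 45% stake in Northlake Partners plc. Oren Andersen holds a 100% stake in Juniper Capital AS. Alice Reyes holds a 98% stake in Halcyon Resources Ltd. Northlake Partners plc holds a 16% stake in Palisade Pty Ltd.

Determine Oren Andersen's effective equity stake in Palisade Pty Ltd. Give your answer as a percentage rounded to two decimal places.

76.00%

Oren reaches Palisade along 3 paths.
Via Northlake: 45% × 16% = 7.2%.
Via Juniper → Northlake: 100% × 55% × 16% = 8.8%.
Via Juniper: 100% × 60% = 60%.
Total: 7.2% + 8.8% + 60% = 76%.
Rounded: 76.00%.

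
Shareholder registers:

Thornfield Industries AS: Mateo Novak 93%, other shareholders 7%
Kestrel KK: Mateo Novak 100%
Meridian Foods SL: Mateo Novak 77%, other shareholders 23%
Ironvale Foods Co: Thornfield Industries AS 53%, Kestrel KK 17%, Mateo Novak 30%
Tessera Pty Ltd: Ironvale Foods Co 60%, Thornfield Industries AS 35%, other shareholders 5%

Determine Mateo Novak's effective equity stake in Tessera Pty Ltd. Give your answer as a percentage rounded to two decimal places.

90.32%

Mateo reaches Tessera along 4 paths.
Via Thornfield → Ironvale: 93% × 53% × 60% = 29.574%.
Via Kestrel → Ironvale: 100% × 17% × 60% = 10.2%.
Via Ironvale: 30% × 60% = 18%.
Via Thornfield: 93% × 35% = 32.55%.
Total: 29.574% + 10.2% + 18% + 32.55% = 90.324%.
Rounded: 90.32%.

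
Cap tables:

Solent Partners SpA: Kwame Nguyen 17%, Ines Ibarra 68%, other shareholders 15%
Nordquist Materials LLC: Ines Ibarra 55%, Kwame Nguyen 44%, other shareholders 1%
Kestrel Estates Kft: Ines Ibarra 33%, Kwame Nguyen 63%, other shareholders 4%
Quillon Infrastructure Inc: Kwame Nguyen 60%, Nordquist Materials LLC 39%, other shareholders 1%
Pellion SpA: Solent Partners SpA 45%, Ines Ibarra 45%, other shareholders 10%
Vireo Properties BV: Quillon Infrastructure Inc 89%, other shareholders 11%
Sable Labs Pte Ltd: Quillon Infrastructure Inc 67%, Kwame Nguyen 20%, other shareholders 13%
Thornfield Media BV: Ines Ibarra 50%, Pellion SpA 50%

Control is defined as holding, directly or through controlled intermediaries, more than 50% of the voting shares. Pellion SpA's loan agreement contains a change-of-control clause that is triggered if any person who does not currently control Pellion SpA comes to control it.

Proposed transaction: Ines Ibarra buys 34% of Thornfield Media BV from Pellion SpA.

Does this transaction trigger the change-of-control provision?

The purchase adds only to Ines's holdings (Pellion's stake shrinks), so Ines is the only person who could newly come to control Pellion.
Ines holds 68% of Solent, so Ines controls Solent.
Solent and Ines together hold 45% + 45% = 90% of Pellion, so Ines controls Pellion.
So Ines already controls Pellion before the transaction.
After the purchase, Ines's direct stake in Thornfield rises to 50% + 34% = 84%, and Pellion's stake falls to 16%.
Ines controlled Pellion already, so this is not a new person acquiring control; every other person's position is unchanged or reduced.
No new person acquires control, so the clause is not triggered.

No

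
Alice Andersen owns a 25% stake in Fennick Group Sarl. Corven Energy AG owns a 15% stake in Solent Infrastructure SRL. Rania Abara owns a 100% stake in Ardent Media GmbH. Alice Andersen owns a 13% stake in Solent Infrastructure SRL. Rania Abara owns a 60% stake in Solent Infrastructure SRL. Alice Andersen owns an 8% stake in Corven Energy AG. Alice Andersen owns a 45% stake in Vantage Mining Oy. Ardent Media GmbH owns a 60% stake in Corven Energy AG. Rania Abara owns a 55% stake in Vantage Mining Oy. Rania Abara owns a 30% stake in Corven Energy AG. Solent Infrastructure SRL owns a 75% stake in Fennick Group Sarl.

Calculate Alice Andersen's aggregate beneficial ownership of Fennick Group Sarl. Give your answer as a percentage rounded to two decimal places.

35.65%

Alice reaches Fennick along 3 paths.
Via Solent: 13% × 75% = 9.75%.
Via Corven → Solent: 8% × 15% × 75% = 0.9%.
Direct stake: 25% = 25%.
Total: 9.75% + 0.9% + 25% = 35.65%.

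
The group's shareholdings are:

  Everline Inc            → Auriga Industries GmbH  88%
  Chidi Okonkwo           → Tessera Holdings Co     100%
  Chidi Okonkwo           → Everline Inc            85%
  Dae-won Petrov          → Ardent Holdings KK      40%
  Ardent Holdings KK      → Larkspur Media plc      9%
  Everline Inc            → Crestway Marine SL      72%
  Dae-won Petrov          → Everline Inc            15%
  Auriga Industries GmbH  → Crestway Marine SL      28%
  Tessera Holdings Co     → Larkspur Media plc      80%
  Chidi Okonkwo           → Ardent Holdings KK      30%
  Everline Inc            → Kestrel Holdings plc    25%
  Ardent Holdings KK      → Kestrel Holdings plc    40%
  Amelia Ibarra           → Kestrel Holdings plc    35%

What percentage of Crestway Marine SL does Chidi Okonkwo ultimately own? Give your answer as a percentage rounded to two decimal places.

82.14%

Chidi reaches Crestway along 2 paths.
Via Everline → Auriga: 85% × 88% × 28% = 20.944%.
Via Everline: 85% × 72% = 61.2%.
Total: 20.944% + 61.2% = 82.144%.
Rounded: 82.14%.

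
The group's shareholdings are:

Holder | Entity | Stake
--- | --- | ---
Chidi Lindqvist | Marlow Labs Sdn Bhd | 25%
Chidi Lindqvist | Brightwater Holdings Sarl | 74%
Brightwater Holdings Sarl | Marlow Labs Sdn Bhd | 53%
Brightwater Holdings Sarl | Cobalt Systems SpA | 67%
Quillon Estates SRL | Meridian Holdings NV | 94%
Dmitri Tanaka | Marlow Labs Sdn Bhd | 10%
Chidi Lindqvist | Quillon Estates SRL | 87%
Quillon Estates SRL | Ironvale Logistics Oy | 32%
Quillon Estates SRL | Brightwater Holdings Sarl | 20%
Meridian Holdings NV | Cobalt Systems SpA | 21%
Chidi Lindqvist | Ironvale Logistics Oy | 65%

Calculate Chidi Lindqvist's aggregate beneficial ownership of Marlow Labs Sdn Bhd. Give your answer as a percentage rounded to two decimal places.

Chidi reaches Marlow along 3 paths.
Direct stake: 25% = 25%.
Via Quillon → Brightwater: 87% × 20% × 53% = 9.222%.
Via Brightwater: 74% × 53% = 39.22%.
Total: 25% + 9.222% + 39.22% = 73.442%.
Rounded: 73.44%.

73.44%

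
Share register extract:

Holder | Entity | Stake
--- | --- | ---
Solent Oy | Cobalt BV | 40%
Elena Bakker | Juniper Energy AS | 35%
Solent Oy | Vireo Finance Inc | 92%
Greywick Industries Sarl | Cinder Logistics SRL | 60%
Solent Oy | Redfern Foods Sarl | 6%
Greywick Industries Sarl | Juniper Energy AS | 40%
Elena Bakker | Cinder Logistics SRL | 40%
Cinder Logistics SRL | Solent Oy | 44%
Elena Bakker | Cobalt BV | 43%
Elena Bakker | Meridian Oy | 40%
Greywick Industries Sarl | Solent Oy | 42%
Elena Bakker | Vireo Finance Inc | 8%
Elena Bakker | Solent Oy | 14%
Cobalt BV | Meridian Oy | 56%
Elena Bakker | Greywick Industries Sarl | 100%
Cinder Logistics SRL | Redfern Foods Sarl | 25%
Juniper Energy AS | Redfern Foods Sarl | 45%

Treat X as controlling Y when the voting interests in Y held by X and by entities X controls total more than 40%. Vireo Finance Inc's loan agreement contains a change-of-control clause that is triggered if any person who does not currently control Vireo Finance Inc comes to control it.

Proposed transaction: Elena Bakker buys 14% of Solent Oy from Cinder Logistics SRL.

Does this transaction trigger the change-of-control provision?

The purchase adds only to Elena's holdings (Cinder's stake shrinks), so Elena is the only person who could newly come to control Vireo.
Elena holds 100% of Greywick, so Elena controls Greywick.
Greywick and Elena together hold 60% + 40% = 100% of Cinder, so Elena controls Cinder.
Cinder and Greywick and Elena together hold 44% + 42% + 14% = 100% of Solent, so Elena controls Solent.
Solent and Elena together hold 92% + 8% = 100% of Vireo, so Elena controls Vireo.
So Elena already controls Vireo before the transaction.
After the purchase, Elena's direct stake in Solent rises to 14% + 14% = 28%, and Cinder's stake falls to 30%.
Elena controlled Vireo already, so this is not a new person acquiring control; every other person's position is unchanged or reduced.
No new person acquires control, so the clause is not triggered.

No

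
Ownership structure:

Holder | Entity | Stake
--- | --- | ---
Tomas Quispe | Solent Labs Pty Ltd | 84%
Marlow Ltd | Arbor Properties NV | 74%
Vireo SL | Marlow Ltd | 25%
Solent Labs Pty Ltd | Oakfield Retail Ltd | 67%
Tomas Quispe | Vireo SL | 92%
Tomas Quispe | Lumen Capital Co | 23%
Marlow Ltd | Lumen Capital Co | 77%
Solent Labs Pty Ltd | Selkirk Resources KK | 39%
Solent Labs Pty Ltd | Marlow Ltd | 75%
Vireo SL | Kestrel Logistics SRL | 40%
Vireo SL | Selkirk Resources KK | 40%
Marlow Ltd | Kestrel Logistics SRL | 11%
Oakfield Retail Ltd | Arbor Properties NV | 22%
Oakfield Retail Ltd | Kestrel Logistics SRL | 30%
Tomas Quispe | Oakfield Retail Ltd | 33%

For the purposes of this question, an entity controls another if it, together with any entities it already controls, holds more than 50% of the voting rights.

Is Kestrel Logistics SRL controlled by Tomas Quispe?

Tomas holds 92% of Vireo, so Tomas controls Vireo.
Tomas holds 84% of Solent, so Tomas controls Solent.
Vireo and Solent together hold 25% + 75% = 100% of Marlow, so Tomas controls Marlow.
Tomas and Solent together hold 33% + 67% = 100% of Oakfield, so Tomas controls Oakfield.
Oakfield and Marlow and Vireo together hold 30% + 11% + 40% = 81% of Kestrel, so Tomas controls Kestrel.

Yes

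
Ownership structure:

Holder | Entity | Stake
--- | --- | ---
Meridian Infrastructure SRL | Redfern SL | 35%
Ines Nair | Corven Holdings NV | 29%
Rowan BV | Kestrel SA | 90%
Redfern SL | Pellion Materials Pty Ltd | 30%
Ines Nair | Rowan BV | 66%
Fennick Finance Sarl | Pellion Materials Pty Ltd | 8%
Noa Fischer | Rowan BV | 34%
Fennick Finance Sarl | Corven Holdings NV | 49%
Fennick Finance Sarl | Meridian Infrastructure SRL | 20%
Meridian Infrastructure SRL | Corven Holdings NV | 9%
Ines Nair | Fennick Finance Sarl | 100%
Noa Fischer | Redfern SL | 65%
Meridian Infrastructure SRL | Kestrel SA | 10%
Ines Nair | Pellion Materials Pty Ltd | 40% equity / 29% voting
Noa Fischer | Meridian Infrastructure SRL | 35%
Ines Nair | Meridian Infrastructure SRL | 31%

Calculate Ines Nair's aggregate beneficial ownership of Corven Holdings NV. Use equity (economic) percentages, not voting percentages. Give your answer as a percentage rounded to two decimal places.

Ines reaches Corven along 4 paths.
Via Fennick: 100% × 49% = 49%.
Direct stake: 29% = 29%.
Via Fennick → Meridian: 100% × 20% × 9% = 1.8%.
Via Meridian: 31% × 9% = 2.79%.
Total: 49% + 29% + 1.8% + 2.79% = 82.59%.

82.59%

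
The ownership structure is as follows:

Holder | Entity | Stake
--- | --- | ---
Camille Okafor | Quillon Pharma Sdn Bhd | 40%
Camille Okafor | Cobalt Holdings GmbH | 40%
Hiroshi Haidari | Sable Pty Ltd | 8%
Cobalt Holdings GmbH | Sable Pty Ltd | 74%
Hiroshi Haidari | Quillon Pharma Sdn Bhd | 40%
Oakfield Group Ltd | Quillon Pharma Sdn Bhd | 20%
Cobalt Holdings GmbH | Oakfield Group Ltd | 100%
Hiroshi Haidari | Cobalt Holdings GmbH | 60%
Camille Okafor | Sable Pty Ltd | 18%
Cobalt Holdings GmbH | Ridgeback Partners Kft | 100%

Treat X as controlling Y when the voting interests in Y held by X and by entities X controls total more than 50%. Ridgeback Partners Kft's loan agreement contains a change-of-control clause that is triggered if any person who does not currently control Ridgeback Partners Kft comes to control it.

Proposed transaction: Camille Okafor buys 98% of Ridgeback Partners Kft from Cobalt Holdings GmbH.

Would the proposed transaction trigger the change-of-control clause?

Yes

The purchase adds only to Camille's holdings (Cobalt's stake shrinks), so Camille is the only person who could newly come to control Ridgeback.
Camille's largest direct stake is 40% in Cobalt, which does not meet the threshold, so Camille controls no company.
Neither Camille nor any entity Camille controls holds any voting interest in Ridgeback.
So before the transaction, Camille does not control Ridgeback.
After the purchase, Camille holds 98% of Ridgeback directly, and Cobalt's stake falls to 2%.
Camille holds 98% of Ridgeback, so Camille controls Ridgeback.
Camille did not control Ridgeback before and does after, so the clause is triggered.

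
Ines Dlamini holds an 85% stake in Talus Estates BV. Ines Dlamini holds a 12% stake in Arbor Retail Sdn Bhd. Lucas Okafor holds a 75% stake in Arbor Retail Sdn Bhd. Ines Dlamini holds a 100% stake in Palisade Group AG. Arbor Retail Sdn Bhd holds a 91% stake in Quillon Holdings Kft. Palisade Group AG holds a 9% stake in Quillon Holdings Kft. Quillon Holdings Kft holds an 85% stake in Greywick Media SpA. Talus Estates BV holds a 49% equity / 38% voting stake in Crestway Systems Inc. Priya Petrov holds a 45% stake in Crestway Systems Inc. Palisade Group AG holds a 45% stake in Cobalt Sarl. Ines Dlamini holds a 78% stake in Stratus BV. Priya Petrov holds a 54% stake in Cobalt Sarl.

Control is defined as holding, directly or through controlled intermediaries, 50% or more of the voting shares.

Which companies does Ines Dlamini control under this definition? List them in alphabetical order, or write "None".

Ines holds 100% of Palisade, so Ines controls Palisade.
Ines holds 85% of Talus, so Ines controls Talus.
Ines holds 78% of Stratus, so Ines controls Stratus.
No other company's threshold is met.

Palisade Group AG, Stratus BV, Talus Estates BV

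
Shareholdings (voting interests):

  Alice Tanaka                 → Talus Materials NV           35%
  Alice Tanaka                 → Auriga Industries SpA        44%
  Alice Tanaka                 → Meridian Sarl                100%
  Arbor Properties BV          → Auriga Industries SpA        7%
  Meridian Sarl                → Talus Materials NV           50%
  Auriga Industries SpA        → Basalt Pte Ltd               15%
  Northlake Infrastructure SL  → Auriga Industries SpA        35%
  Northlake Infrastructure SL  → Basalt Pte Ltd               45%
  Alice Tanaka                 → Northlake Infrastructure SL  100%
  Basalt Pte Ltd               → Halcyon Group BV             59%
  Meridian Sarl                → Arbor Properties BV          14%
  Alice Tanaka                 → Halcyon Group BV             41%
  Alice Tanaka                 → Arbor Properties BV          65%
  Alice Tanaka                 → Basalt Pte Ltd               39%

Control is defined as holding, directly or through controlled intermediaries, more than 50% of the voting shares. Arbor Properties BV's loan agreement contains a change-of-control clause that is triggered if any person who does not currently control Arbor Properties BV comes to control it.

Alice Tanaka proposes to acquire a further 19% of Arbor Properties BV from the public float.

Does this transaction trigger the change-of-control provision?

The purchase changes only Alice's holdings, so Alice is the only person who could newly come to control Arbor.
Alice holds 100% of Meridian, so Alice controls Meridian.
Meridian and Alice together hold 14% + 65% = 79% of Arbor, so Alice controls Arbor.
So Alice already controls Arbor before the transaction.
After the purchase, Alice's direct stake in Arbor rises to 65% + 19% = 84%.
Alice controlled Arbor already, so this is not a new person acquiring control; every other person's position is unchanged or reduced.
No new person acquires control, so the clause is not triggered.

No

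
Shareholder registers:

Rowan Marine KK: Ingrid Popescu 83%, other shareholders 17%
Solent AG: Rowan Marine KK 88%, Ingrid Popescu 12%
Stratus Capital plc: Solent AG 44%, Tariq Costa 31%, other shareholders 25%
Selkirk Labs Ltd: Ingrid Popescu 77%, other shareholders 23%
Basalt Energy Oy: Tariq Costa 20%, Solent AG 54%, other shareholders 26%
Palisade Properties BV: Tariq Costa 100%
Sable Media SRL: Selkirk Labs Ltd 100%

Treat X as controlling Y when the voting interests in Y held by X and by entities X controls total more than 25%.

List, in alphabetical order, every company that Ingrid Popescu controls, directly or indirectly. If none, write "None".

Basalt Energy Oy, Rowan Marine KK, Sable Media SRL, Selkirk Labs Ltd, Solent AG, Stratus Capital plc

Ingrid holds 83% of Rowan, so Ingrid controls Rowan.
Rowan and Ingrid together hold 88% + 12% = 100% of Solent, so Ingrid controls Solent.
Solent holds 44% of Stratus, so Ingrid controls Stratus.
Ingrid holds 77% of Selkirk, so Ingrid controls Selkirk.
Solent holds 54% of Basalt, so Ingrid controls Basalt.
Selkirk holds 100% of Sable, so Ingrid controls Sable.
No other company's threshold is met.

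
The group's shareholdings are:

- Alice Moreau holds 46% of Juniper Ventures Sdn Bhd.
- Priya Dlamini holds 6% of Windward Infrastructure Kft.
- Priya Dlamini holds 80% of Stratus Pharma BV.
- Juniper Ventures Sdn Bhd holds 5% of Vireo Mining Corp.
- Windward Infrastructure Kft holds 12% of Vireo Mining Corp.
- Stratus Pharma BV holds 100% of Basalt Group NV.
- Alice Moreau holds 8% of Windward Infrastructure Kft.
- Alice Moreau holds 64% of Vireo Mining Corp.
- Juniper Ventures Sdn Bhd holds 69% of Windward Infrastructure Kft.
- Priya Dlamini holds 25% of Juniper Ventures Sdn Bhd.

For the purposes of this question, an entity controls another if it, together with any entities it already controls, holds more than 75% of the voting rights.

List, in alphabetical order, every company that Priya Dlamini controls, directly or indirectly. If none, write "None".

Basalt Group NV, Stratus Pharma BV

Priya holds 80% of Stratus, so Priya controls Stratus.
Stratus holds 100% of Basalt, so Priya controls Basalt.
No other company's threshold is met.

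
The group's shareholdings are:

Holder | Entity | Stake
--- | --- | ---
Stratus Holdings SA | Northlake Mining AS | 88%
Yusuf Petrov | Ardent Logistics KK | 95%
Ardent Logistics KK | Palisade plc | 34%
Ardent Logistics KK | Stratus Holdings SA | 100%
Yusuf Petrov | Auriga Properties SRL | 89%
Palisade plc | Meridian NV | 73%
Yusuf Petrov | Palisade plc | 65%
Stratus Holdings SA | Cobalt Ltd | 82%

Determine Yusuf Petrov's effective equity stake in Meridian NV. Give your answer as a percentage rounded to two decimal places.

71.03%

Yusuf reaches Meridian along 2 paths.
Via Ardent → Palisade: 95% × 34% × 73% = 23.579%.
Via Palisade: 65% × 73% = 47.45%.
Total: 23.579% + 47.45% = 71.029%.
Rounded: 71.03%.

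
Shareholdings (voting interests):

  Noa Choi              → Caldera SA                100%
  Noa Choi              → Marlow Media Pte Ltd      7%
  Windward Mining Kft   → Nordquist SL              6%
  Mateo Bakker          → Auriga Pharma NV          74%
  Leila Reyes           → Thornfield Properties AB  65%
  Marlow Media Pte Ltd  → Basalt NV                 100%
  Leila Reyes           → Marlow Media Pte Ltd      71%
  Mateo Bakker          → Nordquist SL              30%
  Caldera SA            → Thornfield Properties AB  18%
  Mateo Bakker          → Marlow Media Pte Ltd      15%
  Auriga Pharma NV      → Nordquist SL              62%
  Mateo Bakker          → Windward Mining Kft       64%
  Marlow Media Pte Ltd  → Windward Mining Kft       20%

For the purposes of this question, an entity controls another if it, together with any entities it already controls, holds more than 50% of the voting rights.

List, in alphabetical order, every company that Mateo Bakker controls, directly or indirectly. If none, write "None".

Mateo holds 64% of Windward, so Mateo controls Windward.
Mateo holds 74% of Auriga, so Mateo controls Auriga.
Auriga and Mateo and Windward together hold 62% + 30% + 6% = 98% of Nordquist, so Mateo controls Nordquist.
No other company's threshold is met.

Auriga Pharma NV, Nordquist SL, Windward Mining Kft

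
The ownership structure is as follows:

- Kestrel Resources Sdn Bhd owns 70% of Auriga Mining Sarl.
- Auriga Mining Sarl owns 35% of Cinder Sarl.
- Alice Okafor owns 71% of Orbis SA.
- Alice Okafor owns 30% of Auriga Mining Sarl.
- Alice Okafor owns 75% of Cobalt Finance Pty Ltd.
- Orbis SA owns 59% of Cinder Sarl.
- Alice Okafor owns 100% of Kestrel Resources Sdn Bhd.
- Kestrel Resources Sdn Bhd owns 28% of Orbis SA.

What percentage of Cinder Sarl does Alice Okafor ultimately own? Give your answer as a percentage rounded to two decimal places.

Alice reaches Cinder along 4 paths.
Via Kestrel → Auriga: 100% × 70% × 35% = 24.5%.
Via Auriga: 30% × 35% = 10.5%.
Via Kestrel → Orbis: 100% × 28% × 59% = 16.52%.
Via Orbis: 71% × 59% = 41.89%.
Total: 24.5% + 10.5% + 16.52% + 41.89% = 93.41%.

93.41%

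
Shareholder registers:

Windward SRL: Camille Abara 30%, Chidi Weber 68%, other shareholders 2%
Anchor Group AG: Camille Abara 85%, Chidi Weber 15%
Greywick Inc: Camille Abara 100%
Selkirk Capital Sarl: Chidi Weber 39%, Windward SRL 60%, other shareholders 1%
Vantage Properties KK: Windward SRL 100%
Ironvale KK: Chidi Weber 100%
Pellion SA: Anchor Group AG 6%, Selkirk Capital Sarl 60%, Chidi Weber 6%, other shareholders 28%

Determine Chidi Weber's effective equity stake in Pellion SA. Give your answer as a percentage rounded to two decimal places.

Chidi reaches Pellion along 4 paths.
Via Anchor: 15% × 6% = 0.9%.
Via Selkirk: 39% × 60% = 23.4%.
Via Windward → Selkirk: 68% × 60% × 60% = 24.48%.
Direct stake: 6% = 6%.
Total: 0.9% + 23.4% + 24.48% + 6% = 54.78%.

54.78%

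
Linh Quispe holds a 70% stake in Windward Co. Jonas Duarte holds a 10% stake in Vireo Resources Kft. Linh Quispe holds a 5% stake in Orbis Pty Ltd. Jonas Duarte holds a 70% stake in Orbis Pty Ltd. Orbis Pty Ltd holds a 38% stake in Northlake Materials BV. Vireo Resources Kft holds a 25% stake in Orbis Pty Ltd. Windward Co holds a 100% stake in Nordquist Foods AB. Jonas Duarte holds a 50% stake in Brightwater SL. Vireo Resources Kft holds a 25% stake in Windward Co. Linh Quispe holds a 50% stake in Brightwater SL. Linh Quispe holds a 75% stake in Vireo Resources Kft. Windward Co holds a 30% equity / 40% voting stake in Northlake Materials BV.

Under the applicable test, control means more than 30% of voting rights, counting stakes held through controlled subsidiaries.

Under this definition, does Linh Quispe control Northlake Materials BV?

Linh holds 75% of Vireo, so Linh controls Vireo.
Vireo and Linh together hold 25% + 70% = 95% of Windward, so Linh controls Windward.
Windward holds 40% of Northlake, so Linh controls Northlake.

Yes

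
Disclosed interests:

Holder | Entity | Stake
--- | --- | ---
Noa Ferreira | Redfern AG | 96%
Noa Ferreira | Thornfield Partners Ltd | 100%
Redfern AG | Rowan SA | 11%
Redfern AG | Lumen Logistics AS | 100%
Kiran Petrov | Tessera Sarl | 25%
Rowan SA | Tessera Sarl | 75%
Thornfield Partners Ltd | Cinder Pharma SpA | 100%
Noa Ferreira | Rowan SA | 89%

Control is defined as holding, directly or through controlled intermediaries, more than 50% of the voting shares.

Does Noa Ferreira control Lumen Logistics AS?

Noa holds 96% of Redfern, so Noa controls Redfern.
Redfern holds 100% of Lumen, so Noa controls Lumen.

Yes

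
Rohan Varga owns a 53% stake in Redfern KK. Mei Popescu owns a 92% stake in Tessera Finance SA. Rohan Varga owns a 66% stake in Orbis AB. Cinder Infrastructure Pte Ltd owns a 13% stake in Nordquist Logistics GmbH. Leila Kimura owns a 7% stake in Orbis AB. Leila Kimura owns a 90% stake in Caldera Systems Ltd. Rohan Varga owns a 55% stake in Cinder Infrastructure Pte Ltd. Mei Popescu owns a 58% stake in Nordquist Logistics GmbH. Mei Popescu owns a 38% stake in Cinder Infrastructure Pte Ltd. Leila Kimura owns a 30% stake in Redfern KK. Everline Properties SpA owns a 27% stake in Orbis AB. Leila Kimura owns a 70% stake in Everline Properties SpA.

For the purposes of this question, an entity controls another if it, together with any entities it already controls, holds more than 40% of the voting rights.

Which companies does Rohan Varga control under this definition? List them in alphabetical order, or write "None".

Rohan holds 55% of Cinder, so Rohan controls Cinder.
Rohan holds 53% of Redfern, so Rohan controls Redfern.
Rohan holds 66% of Orbis, so Rohan controls Orbis.
No other company's threshold is met.

Cinder Infrastructure Pte Ltd, Orbis AB, Redfern KK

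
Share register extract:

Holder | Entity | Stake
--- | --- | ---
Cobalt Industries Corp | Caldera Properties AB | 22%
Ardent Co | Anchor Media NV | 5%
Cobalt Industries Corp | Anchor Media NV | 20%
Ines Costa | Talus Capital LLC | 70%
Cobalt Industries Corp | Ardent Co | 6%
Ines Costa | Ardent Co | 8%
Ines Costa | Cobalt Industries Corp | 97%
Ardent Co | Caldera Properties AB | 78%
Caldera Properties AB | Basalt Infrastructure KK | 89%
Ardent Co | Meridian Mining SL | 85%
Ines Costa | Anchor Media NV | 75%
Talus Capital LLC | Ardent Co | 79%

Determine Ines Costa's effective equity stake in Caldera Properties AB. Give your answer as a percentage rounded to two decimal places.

75.25%

Ines reaches Caldera along 4 paths.
Via Cobalt: 97% × 22% = 21.34%.
Via Talus → Ardent: 70% × 79% × 78% = 43.134%.
Via Ardent: 8% × 78% = 6.24%.
Via Cobalt → Ardent: 97% × 6% × 78% = 4.5396%.
Total: 21.34% + 43.134% + 6.24% + 4.5396% = 75.2536%.
Rounded: 75.25%.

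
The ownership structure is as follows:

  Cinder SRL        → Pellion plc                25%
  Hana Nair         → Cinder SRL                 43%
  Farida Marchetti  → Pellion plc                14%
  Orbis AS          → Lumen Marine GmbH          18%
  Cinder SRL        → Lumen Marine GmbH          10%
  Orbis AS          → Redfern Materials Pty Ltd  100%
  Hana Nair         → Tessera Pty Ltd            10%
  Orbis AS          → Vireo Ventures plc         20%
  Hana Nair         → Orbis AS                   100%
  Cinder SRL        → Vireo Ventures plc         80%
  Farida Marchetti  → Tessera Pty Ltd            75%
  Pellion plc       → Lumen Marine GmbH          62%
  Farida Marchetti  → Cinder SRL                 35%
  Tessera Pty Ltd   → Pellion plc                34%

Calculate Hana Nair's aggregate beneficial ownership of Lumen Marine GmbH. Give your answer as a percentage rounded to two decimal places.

Hana reaches Lumen along 4 paths.
Via Cinder: 43% × 10% = 4.3%.
Via Orbis: 100% × 18% = 18%.
Via Tessera → Pellion: 10% × 34% × 62% = 2.108%.
Via Cinder → Pellion: 43% × 25% × 62% = 6.665%.
Total: 4.3% + 18% + 2.108% + 6.665% = 31.073%.
Rounded: 31.07%.

31.07%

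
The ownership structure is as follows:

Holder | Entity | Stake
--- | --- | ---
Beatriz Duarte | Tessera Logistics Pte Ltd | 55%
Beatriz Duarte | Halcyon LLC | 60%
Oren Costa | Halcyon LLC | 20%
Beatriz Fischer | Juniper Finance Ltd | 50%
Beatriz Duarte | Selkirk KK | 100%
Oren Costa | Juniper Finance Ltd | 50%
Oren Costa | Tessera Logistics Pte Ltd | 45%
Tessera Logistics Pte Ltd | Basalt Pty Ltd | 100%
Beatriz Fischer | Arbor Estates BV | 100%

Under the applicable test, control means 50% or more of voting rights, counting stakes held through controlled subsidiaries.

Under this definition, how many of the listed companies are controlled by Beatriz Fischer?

Beatriz Fischer holds 50% of Juniper, so Beatriz Fischer controls Juniper.
Beatriz Fischer holds 100% of Arbor, so Beatriz Fischer controls Arbor.
No other company's threshold is met.
Beatriz Fischer controls 2 companies.

2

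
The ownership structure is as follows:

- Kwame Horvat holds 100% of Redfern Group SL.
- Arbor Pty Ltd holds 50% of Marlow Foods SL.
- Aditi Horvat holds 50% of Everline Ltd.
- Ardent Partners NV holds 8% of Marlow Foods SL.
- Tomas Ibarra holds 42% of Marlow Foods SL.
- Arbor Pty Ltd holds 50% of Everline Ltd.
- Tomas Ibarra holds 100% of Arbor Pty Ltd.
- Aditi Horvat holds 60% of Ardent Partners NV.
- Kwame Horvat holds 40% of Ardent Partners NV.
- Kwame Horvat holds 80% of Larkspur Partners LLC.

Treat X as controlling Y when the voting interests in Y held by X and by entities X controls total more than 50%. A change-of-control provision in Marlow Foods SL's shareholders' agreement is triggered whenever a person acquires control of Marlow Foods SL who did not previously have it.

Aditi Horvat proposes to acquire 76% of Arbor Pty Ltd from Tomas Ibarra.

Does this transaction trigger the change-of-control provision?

The purchase adds only to Aditi's holdings (Tomas's stake shrinks), so Aditi is the only person who could newly come to control Marlow.
Aditi holds 60% of Ardent, so Aditi controls Ardent.
In Marlow, Aditi's side holds only 8%, not > 50%.
So before the transaction, Aditi does not control Marlow.
After the purchase, Aditi holds 76% of Arbor directly, and Tomas's stake falls to 24%.
Aditi holds 76% of Arbor, so Aditi controls Arbor.
Arbor and Ardent together hold 50% + 8% = 58% of Marlow, so Aditi controls Marlow.
Aditi did not control Marlow before and does after, so the clause is triggered.

Yes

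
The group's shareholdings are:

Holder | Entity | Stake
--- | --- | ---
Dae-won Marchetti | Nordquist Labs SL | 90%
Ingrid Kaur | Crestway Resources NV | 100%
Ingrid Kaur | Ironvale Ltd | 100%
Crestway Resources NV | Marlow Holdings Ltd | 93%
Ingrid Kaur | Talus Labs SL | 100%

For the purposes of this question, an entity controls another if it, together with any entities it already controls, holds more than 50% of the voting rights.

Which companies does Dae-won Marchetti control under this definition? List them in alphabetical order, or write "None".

Dae-won holds 90% of Nordquist, so Dae-won controls Nordquist.
No other company's threshold is met.

Nordquist Labs SL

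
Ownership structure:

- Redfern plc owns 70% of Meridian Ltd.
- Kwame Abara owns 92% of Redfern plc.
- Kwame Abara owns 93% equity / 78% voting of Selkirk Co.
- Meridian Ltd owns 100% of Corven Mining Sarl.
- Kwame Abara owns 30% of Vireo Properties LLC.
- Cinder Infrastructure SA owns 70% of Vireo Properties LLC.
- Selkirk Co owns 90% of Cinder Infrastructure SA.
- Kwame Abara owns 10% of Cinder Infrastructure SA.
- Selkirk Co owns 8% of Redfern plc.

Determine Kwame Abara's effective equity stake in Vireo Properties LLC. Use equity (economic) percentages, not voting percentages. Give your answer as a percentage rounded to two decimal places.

Kwame reaches Vireo along 3 paths.
Direct stake: 30% = 30%.
Via Cinder: 10% × 70% = 7%.
Via Selkirk → Cinder: 93% × 90% × 70% = 58.59%.
Total: 30% + 7% + 58.59% = 95.59%.

95.59%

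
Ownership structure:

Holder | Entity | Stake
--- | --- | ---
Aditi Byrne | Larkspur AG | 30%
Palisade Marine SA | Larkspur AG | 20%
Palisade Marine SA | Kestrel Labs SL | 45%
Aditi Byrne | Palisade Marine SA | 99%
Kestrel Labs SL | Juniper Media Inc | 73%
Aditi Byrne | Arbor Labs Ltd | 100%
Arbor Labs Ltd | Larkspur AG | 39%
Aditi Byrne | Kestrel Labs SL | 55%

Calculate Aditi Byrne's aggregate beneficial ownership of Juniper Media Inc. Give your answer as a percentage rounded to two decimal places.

Aditi reaches Juniper along 2 paths.
Via Palisade → Kestrel: 99% × 45% × 73% = 32.5215%.
Via Kestrel: 55% × 73% = 40.15%.
Total: 32.5215% + 40.15% = 72.6715%.
Rounded: 72.67%.

72.67%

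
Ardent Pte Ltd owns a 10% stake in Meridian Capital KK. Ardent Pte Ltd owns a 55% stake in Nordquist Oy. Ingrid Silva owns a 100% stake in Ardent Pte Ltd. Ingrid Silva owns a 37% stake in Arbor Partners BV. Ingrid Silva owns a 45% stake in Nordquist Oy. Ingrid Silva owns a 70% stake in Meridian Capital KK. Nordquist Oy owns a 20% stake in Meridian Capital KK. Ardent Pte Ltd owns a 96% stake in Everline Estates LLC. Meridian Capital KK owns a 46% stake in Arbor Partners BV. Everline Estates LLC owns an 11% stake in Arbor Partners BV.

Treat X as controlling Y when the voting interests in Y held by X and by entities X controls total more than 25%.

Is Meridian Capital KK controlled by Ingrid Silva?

Yes

Ingrid holds 100% of Ardent, so Ingrid controls Ardent.
Ardent and Ingrid together hold 55% + 45% = 100% of Nordquist, so Ingrid controls Nordquist.
Ingrid and Ardent and Nordquist together hold 70% + 10% + 20% = 100% of Meridian, so Ingrid controls Meridian.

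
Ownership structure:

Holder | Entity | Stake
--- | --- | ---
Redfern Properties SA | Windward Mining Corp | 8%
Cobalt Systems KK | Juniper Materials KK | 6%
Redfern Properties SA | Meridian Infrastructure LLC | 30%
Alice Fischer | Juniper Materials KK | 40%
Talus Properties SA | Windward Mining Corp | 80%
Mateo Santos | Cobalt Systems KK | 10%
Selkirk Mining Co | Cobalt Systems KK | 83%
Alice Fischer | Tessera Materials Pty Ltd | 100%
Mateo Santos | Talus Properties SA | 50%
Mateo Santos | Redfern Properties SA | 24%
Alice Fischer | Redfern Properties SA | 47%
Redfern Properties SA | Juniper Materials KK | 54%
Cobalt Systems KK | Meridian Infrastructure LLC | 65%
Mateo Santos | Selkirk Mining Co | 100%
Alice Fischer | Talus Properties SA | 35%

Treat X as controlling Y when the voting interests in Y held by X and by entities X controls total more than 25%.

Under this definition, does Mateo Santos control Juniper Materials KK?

Mateo holds 50% of Talus, so Mateo controls Talus.
Mateo holds 100% of Selkirk, so Mateo controls Selkirk.
Talus holds 80% of Windward, so Mateo controls Windward.
Selkirk and Mateo together hold 83% + 10% = 93% of Cobalt, so Mateo controls Cobalt.
Cobalt holds 65% of Meridian, so Mateo controls Meridian.
In Juniper, Mateo's side holds only 6%, not > 25%.
So Mateo does not control Juniper.

No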